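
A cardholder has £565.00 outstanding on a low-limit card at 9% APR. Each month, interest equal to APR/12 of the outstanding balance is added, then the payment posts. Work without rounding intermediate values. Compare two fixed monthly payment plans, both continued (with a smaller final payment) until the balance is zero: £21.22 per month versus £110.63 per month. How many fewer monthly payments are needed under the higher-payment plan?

Monthly rate r = 9%/12 = 0.75% = 0.0075.
At £21.22/mo: n = ⌈−ln(1 − rB₀/P)/ln(1+r)⌉ = 30 payments (last £17.26); total interest = total paid − £565.00 = £67.64.
At £110.63/mo: 6 payments (last £25.19); total interest £13.34.
Payments saved = 30 − 6 = 24.

24 fewer payments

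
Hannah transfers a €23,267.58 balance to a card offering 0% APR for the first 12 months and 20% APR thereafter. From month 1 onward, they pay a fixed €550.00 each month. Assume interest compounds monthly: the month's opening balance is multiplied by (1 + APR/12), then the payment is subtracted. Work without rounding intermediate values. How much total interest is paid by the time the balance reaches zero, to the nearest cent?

Promo months 1–12 at r₀ = 0%/12 = 0; months 13+ at r₁ = 20%/12 = 0.0166667.
After month 12 (no interest yet): B = €23,267.58 − 12·€550.00 = €16,667.58.
Then at r₁ with €550.00/mo: n₂ = −ln(1 − r₁·B/P)/ln(1+r₁) ≈ 42.55 → 43 more payments.
Total paid = 54·€550.00 + €304.74 = €30,004.74; interest = €30,004.74 − €23,267.58 = €6,737.16.

€6,737.16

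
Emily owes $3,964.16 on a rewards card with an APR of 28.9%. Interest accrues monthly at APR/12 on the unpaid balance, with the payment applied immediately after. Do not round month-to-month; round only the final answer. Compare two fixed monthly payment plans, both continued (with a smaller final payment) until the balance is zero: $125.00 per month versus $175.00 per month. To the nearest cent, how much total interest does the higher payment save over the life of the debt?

$1,779.65

Monthly rate r = 28.9%/12 = 2.40833% = 0.0240833.
At $125.00/mo: n = ⌈−ln(1 − rB₀/P)/ln(1+r)⌉ = 61 payments (last $79.34); total interest = total paid − $3,964.16 = $3,615.18.
At $175.00/mo: 34 payments (last $24.69); total interest $1,835.53.
Interest saved = $3,615.18 − $1,835.53 = $1,779.65.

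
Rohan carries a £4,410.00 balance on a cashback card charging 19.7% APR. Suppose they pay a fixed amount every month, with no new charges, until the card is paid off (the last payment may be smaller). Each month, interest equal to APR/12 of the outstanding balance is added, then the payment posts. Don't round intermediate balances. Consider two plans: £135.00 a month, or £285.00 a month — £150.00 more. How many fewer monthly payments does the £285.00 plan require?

Monthly rate r = 19.7%/12 = 1.64167% = 0.0164167.
At £135.00/mo: n = ⌈−ln(1 − rB₀/P)/ln(1+r)⌉ = 48 payments (last £26.30); total interest = total paid − £4,410.00 = £1,961.30.
At £285.00/mo: 18 payments (last £284.38); total interest £719.38.
Payments saved = 48 − 18 = 30.

30 fewer payments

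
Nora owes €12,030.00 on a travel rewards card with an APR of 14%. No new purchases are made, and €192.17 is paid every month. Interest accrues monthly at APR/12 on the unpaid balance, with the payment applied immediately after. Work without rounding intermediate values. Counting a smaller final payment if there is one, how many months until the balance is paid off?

Monthly rate r = 14%/12 = 1.16667% = 0.0116667.
Recurrence: B ← B·(1+r) − €192.17.
Month 1: interest €140.35; balance after payment €11,978.18.
Month 2: interest €139.75; balance after payment €11,925.76.
Closed form: n = −ln(1 − rB₀/P)/ln(1+r) = −ln(0.26966)/ln(1.01167) ≈ 112.992, so the balance reaches zero during payment 113.

113 payments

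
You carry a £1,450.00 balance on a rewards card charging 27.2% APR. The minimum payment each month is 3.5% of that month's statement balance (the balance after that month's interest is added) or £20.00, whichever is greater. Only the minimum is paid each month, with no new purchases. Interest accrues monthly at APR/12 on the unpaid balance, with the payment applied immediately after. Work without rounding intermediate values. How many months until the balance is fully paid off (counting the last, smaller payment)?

Monthly rate r = 27.2%/12 = 2.26667% = 0.0226667.
While 3.5% of the post-interest balance exceeds £20.00, each month B ← (B·(1+r))·(1 − 0.035), i.e. B shrinks by the factor (1+r)·0.965 = 0.98687.
This holds for months 1–73. Entering month 74 the balance is £552.65; 3.5% of the post-interest balance is now below £20.00, so the flat £20.00 minimum applies from here.
From month 74 a fixed £20.00 at rate r clears £552.65 in 44 more payments. Total: 73 + 44 = 117 months.

117 months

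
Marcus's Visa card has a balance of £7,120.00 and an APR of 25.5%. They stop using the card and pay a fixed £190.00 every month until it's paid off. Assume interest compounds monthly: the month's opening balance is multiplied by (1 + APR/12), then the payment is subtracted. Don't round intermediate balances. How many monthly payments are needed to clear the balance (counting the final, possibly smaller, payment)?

76 payments

Monthly rate r = 25.5%/12 = 2.125% = 0.02125.
Recurrence: B ← B·(1+r) − £190.00.
Month 1: interest £151.30; balance after payment £7,081.30.
Month 2: interest £150.48; balance after payment £7,041.78.
Closed form: n = −ln(1 − rB₀/P)/ln(1+r) = −ln(0.20368)/ln(1.02125) ≈ 75.672, so the balance reaches zero during payment 76.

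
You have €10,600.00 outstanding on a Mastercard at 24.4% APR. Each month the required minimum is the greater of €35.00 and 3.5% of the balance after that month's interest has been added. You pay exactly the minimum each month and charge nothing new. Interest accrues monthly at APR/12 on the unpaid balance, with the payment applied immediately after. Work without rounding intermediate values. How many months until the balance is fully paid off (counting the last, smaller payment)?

Monthly rate r = 24.4%/12 = 2.03333% = 0.0203333.
While 3.5% of the post-interest balance exceeds €35.00, each month B ← (B·(1+r))·(1 − 0.035), i.e. B shrinks by the factor (1+r)·0.965 = 0.98462.
This holds for months 1–154. Entering month 155 the balance is €974.52; 3.5% of the post-interest balance is now below €35.00, so the flat €35.00 minimum applies from here.
From month 155 a fixed €35.00 at rate r clears €974.52 in 42 more payments. Total: 154 + 42 = 196 months.

196 months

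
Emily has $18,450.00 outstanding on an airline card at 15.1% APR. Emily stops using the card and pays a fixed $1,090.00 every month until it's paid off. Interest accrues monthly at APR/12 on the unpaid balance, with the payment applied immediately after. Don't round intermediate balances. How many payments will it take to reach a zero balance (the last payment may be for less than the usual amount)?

Monthly rate r = 15.1%/12 = 1.25833% = 0.0125833.
Recurrence: B ← B·(1+r) − $1,090.00.
Month 1: interest $232.16; balance after payment $17,592.16.
Month 2: interest $221.37; balance after payment $16,723.53.
Closed form: n = −ln(1 − rB₀/P)/ln(1+r) = −ln(0.78701)/ln(1.01258) ≈ 19.154, so the balance reaches zero during payment 20.

20 payments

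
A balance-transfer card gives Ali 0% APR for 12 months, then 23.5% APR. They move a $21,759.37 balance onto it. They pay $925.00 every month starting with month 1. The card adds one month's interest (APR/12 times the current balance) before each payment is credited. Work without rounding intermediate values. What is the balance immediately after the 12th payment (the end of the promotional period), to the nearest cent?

Promo months 1–12 at r₀ = 0%/12 = 0; months 13+ at r₁ = 23.5%/12 = 0.0195833.
After month 12 (no interest yet): B = $21,759.37 − 12·$925.00 = $10,659.37.

$10,659.37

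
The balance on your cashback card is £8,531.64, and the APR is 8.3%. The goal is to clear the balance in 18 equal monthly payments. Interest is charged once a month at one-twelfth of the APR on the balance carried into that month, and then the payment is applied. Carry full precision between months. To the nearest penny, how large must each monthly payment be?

£505.73

Monthly rate r = 8.3%/12 = 0.691667% = 0.00691667.
Level-payment amortization: P = B₀·r / (1 − (1+r)^(−n)) = 8531.64·0.00691667 / (1 − 1.00692^(−18)).
Denominator 1 − (1+r)^(−18) = 0.116683241.
P = 59.0105 / 0.116683241 ≈ 505.73.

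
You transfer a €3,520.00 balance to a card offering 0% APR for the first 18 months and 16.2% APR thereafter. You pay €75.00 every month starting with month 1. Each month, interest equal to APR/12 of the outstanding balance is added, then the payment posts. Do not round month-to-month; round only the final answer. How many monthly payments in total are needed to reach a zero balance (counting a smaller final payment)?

Promo months 1–18 at r₀ = 0%/12 = 0; months 19+ at r₁ = 16.2%/12 = 0.0135.
After month 18 (no interest yet): B = €3,520.00 − 18·€75.00 = €2,170.00.
Then at r₁ with €75.00/mo: n₂ = −ln(1 − r₁·B/P)/ln(1+r₁) ≈ 36.93 → 37 more payments.

55 payments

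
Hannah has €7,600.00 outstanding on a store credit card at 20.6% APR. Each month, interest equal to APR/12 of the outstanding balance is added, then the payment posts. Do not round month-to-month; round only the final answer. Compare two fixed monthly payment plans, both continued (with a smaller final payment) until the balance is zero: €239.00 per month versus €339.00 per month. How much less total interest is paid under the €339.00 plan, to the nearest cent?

€1,406.71

Monthly rate r = 20.6%/12 = 1.71667% = 0.0171667.
At €239.00/mo: n = ⌈−ln(1 − rB₀/P)/ln(1+r)⌉ = 47 payments (last €90.92); total interest = total paid − €7,600.00 = €3,484.92.
At €339.00/mo: 29 payments (last €186.21); total interest €2,078.21.
Interest saved = €3,484.92 − €2,078.21 = €1,406.71.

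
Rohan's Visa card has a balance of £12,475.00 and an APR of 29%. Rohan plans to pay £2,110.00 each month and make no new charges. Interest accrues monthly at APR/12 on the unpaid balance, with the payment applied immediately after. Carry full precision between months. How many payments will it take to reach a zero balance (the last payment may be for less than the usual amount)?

Monthly rate r = 29%/12 = 2.41667% = 0.0241667.
Recurrence: B ← B·(1+r) − £2,110.00.
Month 1: interest £301.48; balance after payment £10,666.48.
Month 2: interest £257.77; balance after payment £8,814.25.
Closed form: n = −ln(1 − rB₀/P)/ln(1+r) = −ln(0.85712)/ln(1.02417) ≈ 6.457, so the balance reaches zero during payment 7.

7 payments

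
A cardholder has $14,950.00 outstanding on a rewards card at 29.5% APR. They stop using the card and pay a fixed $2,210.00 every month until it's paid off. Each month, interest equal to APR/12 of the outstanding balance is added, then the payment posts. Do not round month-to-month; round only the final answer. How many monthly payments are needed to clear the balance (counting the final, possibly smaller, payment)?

Monthly rate r = 29.5%/12 = 2.45833% = 0.0245833.
Recurrence: B ← B·(1+r) − $2,210.00.
Month 1: interest $367.52; balance after payment $13,107.52.
Month 2: interest $322.23; balance after payment $11,219.75.
Closed form: n = −ln(1 − rB₀/P)/ln(1+r) = −ln(0.8337)/ln(1.02458) ≈ 7.489, so the balance reaches zero during payment 8.

8 payments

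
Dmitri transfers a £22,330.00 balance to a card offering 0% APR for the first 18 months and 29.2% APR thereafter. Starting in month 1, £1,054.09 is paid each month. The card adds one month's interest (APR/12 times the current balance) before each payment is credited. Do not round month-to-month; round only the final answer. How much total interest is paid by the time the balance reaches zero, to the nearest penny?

£182.40

Promo months 1–18 at r₀ = 0%/12 = 0; months 19+ at r₁ = 29.2%/12 = 0.0243333.
After month 18 (no interest yet): B = £22,330.00 − 18·£1,054.09 = £3,356.38.
Then at r₁ with £1,054.09/mo: n₂ = −ln(1 − r₁·B/P)/ln(1+r₁) ≈ 3.35 → 4 more payments.
Total paid = 21·£1,054.09 + £376.51 = £22,512.40; interest = £22,512.40 − £22,330.00 = £182.40.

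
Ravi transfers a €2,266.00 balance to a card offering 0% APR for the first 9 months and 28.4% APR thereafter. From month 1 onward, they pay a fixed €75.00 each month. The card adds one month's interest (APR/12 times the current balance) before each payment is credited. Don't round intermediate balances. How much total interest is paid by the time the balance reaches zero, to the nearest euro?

Promo months 1–9 at r₀ = 0%/12 = 0; months 10+ at r₁ = 28.4%/12 = 0.0236667.
After month 9 (no interest yet): B = €2,266.00 − 9·€75.00 = €1,591.00.
Then at r₁ with €75.00/mo: n₂ = −ln(1 − r₁·B/P)/ln(1+r₁) ≈ 29.81 → 30 more payments.
Total paid = 38·€75.00 + €60.79 = €2,910.79; interest = €2,910.79 − €2,266.00 = €644.79.

€645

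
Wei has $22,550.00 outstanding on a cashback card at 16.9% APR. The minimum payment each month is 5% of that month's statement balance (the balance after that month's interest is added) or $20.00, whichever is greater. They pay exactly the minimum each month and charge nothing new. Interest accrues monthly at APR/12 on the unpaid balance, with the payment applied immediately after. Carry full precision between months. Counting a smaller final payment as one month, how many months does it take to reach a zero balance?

Monthly rate r = 16.9%/12 = 1.40833% = 0.0140833.
While 5% of the post-interest balance exceeds $20.00, each month B ← (B·(1+r))·(1 − 0.05), i.e. B shrinks by the factor (1+r)·0.95 = 0.96338.
This holds for months 1–109. Entering month 110 the balance is $386.41; 5% of the post-interest balance is now below $20.00, so the flat $20.00 minimum applies from here.
From month 110 a fixed $20.00 at rate r clears $386.41 in 23 more payments. Total: 109 + 23 = 132 months.

132 months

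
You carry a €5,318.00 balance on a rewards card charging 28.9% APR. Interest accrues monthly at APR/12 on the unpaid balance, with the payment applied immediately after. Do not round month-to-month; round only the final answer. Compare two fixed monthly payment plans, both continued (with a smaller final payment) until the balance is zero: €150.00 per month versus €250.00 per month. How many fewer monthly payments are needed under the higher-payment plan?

50 fewer payments

Monthly rate r = 28.9%/12 = 2.40833% = 0.0240833.
At €150.00/mo: n = ⌈−ln(1 − rB₀/P)/ln(1+r)⌉ = 81 payments (last €121.19); total interest = total paid − €5,318.00 = €6,803.19.
At €250.00/mo: 31 payments (last €43.70); total interest €2,225.70.
Payments saved = 81 − 31 = 50.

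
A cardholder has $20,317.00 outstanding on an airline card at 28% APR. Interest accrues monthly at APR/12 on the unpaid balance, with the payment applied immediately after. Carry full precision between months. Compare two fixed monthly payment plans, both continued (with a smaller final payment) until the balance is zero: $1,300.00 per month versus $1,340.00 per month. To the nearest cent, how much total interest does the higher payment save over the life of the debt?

$202.64

Monthly rate r = 28%/12 = 2.33333% = 0.0233333.
At $1,300.00/mo: n = ⌈−ln(1 − rB₀/P)/ln(1+r)⌉ = 20 payments (last $869.12); total interest = total paid − $20,317.00 = $5,252.12.
At $1,340.00/mo: 19 payments (last $1,246.48); total interest $5,049.48.
Interest saved = $5,252.12 − $5,049.48 = $202.64.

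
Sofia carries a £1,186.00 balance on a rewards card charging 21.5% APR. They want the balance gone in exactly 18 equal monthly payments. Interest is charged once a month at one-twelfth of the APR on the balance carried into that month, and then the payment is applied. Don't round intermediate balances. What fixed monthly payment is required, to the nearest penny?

Monthly rate r = 21.5%/12 = 1.79167% = 0.0179167.
Level-payment amortization: P = B₀·r / (1 − (1+r)^(−n)) = 1186.00·0.0179167 / (1 − 1.01792^(−18)).
Denominator 1 − (1+r)^(−18) = 0.273593126.
P = 21.2492 / 0.273593126 ≈ 77.67.

£77.67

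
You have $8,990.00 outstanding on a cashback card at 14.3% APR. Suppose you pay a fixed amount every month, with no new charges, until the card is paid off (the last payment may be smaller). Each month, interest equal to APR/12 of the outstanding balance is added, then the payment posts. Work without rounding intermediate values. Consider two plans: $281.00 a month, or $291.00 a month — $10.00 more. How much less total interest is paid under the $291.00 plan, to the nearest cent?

$109.56

Monthly rate r = 14.3%/12 = 1.19167% = 0.0119167.
At $281.00/mo: n = ⌈−ln(1 − rB₀/P)/ln(1+r)⌉ = 41 payments (last $147.55); total interest = total paid − $8,990.00 = $2,397.55.
At $291.00/mo: 39 payments (last $219.99); total interest $2,287.99.
Interest saved = $2,397.55 − $2,287.99 = $109.56.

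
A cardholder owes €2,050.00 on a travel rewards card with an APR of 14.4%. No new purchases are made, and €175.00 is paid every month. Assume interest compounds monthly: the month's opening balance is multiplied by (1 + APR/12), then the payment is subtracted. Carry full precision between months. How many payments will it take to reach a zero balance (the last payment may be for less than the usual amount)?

Monthly rate r = 14.4%/12 = 1.2% = 0.012.
Recurrence: B ← B·(1+r) − €175.00.
Month 1: interest €24.60; balance after payment €1,899.60.
Month 2: interest €22.80; balance after payment €1,747.40.
Closed form: n = −ln(1 − rB₀/P)/ln(1+r) = −ln(0.85943)/ln(1.012) ≈ 12.700, so the balance reaches zero during payment 13.

13 payments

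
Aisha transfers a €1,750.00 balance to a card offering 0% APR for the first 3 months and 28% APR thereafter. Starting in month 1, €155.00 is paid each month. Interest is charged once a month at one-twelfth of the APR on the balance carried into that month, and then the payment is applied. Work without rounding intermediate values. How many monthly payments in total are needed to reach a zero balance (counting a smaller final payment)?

13 months

Promo months 1–3 at r₀ = 0%/12 = 0; months 4+ at r₁ = 28%/12 = 0.0233333.
After month 3 (no interest yet): B = €1,750.00 − 3·€155.00 = €1,285.00.
Then at r₁ with €155.00/mo: n₂ = −ln(1 − r₁·B/P)/ln(1+r₁) ≈ 9.32 → 10 more payments.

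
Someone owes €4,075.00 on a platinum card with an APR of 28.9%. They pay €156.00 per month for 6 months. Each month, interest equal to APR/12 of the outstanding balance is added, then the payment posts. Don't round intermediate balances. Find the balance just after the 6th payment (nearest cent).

Monthly rate r = 28.9%/12 = 2.40833% = 0.0240833.
Each month: B ← B·(1+r) − €156.00.
Month 1: interest €98.14; balance after payment €4,017.14.
Month 2: interest €96.75; balance after payment €3,957.89.
Month 3: interest €95.32; balance after payment €3,897.20.
Month 4: interest €93.86; balance after payment €3,835.06.
Month 5: interest €92.36; balance after payment €3,771.42.
Month 6: interest €90.83; balance after payment €3,706.25.

€3,706.25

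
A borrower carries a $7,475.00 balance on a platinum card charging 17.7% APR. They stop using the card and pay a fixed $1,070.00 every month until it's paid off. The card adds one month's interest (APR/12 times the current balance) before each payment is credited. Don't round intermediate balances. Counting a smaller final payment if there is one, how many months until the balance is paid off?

8 payments

Monthly rate r = 17.7%/12 = 1.475% = 0.01475.
Recurrence: B ← B·(1+r) − $1,070.00.
Month 1: interest $110.26; balance after payment $6,515.26.
Month 2: interest $96.10; balance after payment $5,541.36.
Closed form: n = −ln(1 − rB₀/P)/ln(1+r) = −ln(0.89696)/ln(1.01475) ≈ 7.427, so the balance reaches zero during payment 8.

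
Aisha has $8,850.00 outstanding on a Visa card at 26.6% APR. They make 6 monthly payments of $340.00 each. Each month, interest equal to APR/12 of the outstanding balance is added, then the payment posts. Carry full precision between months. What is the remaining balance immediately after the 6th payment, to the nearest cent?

$7,937.79

Monthly rate r = 26.6%/12 = 2.21667% = 0.0221667.
Each month: B ← B·(1+r) − $340.00.
Month 1: interest $196.18; balance after payment $8,706.17.
Month 2: interest $192.99; balance after payment $8,559.16.
Month 3: interest $189.73; balance after payment $8,408.89.
Month 4: interest $186.40; balance after payment $8,255.29.
Month 5: interest $182.99; balance after payment $8,098.28.
Month 6: interest $179.51; balance after payment $7,937.79.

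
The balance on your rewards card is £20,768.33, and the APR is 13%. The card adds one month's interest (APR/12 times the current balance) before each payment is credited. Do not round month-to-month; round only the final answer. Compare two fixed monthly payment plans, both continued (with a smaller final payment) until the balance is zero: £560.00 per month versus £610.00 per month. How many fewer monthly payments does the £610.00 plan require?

5 fewer payments

Monthly rate r = 13%/12 = 1.08333% = 0.0108333.
At £560.00/mo: n = ⌈−ln(1 − rB₀/P)/ln(1+r)⌉ = 48 payments (last £382.58); total interest = total paid − £20,768.33 = £5,934.25.
At £610.00/mo: 43 payments (last £433.04); total interest £5,284.71.
Payments saved = 48 − 43 = 5.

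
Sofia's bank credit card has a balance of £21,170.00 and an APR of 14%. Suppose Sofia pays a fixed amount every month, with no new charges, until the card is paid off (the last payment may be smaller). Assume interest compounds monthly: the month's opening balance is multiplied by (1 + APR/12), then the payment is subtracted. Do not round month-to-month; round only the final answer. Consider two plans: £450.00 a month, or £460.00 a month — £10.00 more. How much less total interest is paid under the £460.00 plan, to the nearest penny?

Monthly rate r = 14%/12 = 1.16667% = 0.0116667.
At £450.00/mo: n = ⌈−ln(1 − rB₀/P)/ln(1+r)⌉ = 69 payments (last £280.65); total interest = total paid − £21,170.00 = £9,710.65.
At £460.00/mo: 67 payments (last £171.67); total interest £9,361.67.
Interest saved = £9,710.65 − £9,361.67 = £348.98.

£348.98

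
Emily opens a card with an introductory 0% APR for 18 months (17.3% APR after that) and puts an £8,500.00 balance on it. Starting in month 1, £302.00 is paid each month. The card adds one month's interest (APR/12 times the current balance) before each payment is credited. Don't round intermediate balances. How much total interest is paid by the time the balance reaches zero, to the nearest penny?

£272.57

Promo months 1–18 at r₀ = 0%/12 = 0; months 19+ at r₁ = 17.3%/12 = 0.0144167.
After month 18 (no interest yet): B = £8,500.00 − 18·£302.00 = £3,064.00.
Then at r₁ with £302.00/mo: n₂ = −ln(1 − r₁·B/P)/ln(1+r₁) ≈ 11.05 → 12 more payments.
Total paid = 29·£302.00 + £14.57 = £8,772.57; interest = £8,772.57 − £8,500.00 = £272.57.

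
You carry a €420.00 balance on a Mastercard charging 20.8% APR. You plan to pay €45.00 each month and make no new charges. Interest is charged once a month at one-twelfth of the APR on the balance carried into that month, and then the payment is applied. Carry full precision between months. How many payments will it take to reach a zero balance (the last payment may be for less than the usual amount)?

11 months

Monthly rate r = 20.8%/12 = 1.73333% = 0.0173333.
Recurrence: B ← B·(1+r) − €45.00.
Month 1: interest €7.28; balance after payment €382.28.
Month 2: interest €6.63; balance after payment €343.91.
Closed form: n = −ln(1 − rB₀/P)/ln(1+r) = −ln(0.83822)/ln(1.01733) ≈ 10.269, so the balance reaches zero during payment 11.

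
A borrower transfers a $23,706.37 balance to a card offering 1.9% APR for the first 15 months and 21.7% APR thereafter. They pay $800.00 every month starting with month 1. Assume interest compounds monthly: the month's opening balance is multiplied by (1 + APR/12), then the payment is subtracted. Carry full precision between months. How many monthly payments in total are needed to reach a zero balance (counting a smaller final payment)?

33 months

Promo months 1–15 at r₀ = 1.9%/12 = 0.00158333; months 16+ at r₁ = 21.7%/12 = 0.0180833.
After month 15: iterate B ← B·(1+r₀) − $800.00 for 15 months → $12,141.76.
Then at r₁ with $800.00/mo: n₂ = −ln(1 − r₁·B/P)/ln(1+r₁) ≈ 17.90 → 18 more payments.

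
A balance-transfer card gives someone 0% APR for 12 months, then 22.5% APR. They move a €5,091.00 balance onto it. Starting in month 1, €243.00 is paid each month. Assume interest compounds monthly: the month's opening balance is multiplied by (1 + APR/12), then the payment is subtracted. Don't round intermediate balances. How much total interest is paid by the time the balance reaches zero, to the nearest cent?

€228.37

Promo months 1–12 at r₀ = 0%/12 = 0; months 13+ at r₁ = 22.5%/12 = 0.01875.
After month 12 (no interest yet): B = €5,091.00 − 12·€243.00 = €2,175.00.
Then at r₁ with €243.00/mo: n₂ = −ln(1 − r₁·B/P)/ln(1+r₁) ≈ 9.89 → 10 more payments.
Total paid = 21·€243.00 + €216.37 = €5,319.37; interest = €5,319.37 − €5,091.00 = €228.37.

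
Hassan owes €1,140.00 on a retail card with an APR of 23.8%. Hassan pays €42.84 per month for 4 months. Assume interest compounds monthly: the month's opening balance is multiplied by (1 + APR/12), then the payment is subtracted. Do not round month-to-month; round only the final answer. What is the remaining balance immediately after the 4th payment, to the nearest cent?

Monthly rate r = 23.8%/12 = 1.98333% = 0.0198333.
Each month: B ← B·(1+r) − €42.84.
Month 1: interest €22.61; balance after payment €1,119.77.
Month 2: interest €22.21; balance after payment €1,099.14.
Month 3: interest €21.80; balance after payment €1,078.10.
Month 4: interest €21.38; balance after payment €1,056.64.

€1,056.64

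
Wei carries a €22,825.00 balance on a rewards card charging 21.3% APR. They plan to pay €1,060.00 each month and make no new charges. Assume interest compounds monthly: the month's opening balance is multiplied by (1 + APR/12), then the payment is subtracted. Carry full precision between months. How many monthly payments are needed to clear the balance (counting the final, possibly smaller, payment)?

Monthly rate r = 21.3%/12 = 1.775% = 0.01775.
Recurrence: B ← B·(1+r) − €1,060.00.
Month 1: interest €405.14; balance after payment €22,170.14.
Month 2: interest €393.52; balance after payment €21,503.66.
Closed form: n = −ln(1 − rB₀/P)/ln(1+r) = −ln(0.61779)/ln(1.01775) ≈ 27.373, so the balance reaches zero during payment 28.

28 payments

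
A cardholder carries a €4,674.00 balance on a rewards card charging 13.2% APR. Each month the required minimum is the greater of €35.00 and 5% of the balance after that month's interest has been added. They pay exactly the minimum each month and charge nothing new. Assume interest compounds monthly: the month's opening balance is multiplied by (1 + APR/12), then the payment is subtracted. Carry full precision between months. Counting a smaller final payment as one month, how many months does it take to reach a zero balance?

70 months

Monthly rate r = 13.2%/12 = 1.1% = 0.011.
While 5% of the post-interest balance exceeds €35.00, each month B ← (B·(1+r))·(1 − 0.05), i.e. B shrinks by the factor (1+r)·0.95 = 0.96045.
This holds for months 1–48. Entering month 49 the balance is €673.72; 5% of the post-interest balance is now below €35.00, so the flat €35.00 minimum applies from here.
From month 49 a fixed €35.00 at rate r clears €673.72 in 22 more payments. Total: 48 + 22 = 70 months.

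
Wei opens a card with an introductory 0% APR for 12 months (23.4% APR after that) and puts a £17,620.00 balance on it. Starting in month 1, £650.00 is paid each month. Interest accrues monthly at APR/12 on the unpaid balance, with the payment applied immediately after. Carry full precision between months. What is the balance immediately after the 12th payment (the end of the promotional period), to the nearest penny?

£9,820.00

Promo months 1–12 at r₀ = 0%/12 = 0; months 13+ at r₁ = 23.4%/12 = 0.0195.
After month 12 (no interest yet): B = £17,620.00 − 12·£650.00 = £9,820.00.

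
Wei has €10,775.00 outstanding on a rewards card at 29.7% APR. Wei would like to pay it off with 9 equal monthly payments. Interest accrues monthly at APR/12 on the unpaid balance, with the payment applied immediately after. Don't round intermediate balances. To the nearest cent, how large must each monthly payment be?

Monthly rate r = 29.7%/12 = 2.475% = 0.02475.
Level-payment amortization: P = B₀·r / (1 − (1+r)^(−n)) = 10775.00·0.02475 / (1 − 1.02475^(−9)).
Denominator 1 − (1+r)^(−9) = 0.197511796.
P = 266.681 / 0.197511796 ≈ 1350.20.

€1,350.20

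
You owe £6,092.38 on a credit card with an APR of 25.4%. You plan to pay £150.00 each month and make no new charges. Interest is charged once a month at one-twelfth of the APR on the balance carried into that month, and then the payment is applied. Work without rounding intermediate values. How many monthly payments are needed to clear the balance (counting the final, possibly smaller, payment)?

Monthly rate r = 25.4%/12 = 2.11667% = 0.0211667.
Recurrence: B ← B·(1+r) − £150.00.
Month 1: interest £128.96; balance after payment £6,071.34.
Month 2: interest £128.51; balance after payment £6,049.85.
Closed form: n = −ln(1 − rB₀/P)/ln(1+r) = −ln(0.1403)/ln(1.02117) ≈ 93.766, so the balance reaches zero during payment 94.

94 payments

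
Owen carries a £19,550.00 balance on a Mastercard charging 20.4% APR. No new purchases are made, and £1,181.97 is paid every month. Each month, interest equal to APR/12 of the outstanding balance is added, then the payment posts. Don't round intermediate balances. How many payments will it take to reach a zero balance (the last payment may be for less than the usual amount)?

Monthly rate r = 20.4%/12 = 1.7% = 0.017.
Recurrence: B ← B·(1+r) − £1,181.97.
Month 1: interest £332.35; balance after payment £18,700.38.
Month 2: interest £317.91; balance after payment £17,836.32.
Closed form: n = −ln(1 − rB₀/P)/ln(1+r) = −ln(0.71882)/ln(1.017) ≈ 19.585, so the balance reaches zero during payment 20.

20 payments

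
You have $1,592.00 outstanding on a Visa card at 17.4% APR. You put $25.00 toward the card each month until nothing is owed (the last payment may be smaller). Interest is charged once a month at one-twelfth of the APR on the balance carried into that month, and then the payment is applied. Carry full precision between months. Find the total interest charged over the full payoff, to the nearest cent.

Monthly rate r = 17.4%/12 = 1.45% = 0.0145.
Payoff takes n = ⌈−ln(1 − rB₀/P)/ln(1+r)⌉ = ⌈178.429⌉ = 179 payments; the last is $10.76.
Total paid = 178·$25.00 + $10.76 = $4,460.76.
Total interest = total paid − principal = $4,460.76 − $1,592.00 = $2,868.76.

$2,868.76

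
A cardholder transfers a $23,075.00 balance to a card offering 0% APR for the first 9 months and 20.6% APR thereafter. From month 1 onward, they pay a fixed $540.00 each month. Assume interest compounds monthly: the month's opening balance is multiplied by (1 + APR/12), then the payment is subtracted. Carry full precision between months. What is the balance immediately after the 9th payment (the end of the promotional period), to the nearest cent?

Promo months 1–9 at r₀ = 0%/12 = 0; months 10+ at r₁ = 20.6%/12 = 0.0171667.
After month 9 (no interest yet): B = $23,075.00 − 9·$540.00 = $18,215.00.

$18,215.00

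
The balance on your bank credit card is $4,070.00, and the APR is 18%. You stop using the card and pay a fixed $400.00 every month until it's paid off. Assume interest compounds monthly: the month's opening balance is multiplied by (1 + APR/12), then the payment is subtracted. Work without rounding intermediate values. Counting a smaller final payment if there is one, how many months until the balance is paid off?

Monthly rate r = 18%/12 = 1.5% = 0.015.
Recurrence: B ← B·(1+r) − $400.00.
Month 1: interest $61.05; balance after payment $3,731.05.
Month 2: interest $55.97; balance after payment $3,387.02.
Closed form: n = −ln(1 − rB₀/P)/ln(1+r) = −ln(0.84737)/ln(1.015) ≈ 11.123, so the balance reaches zero during payment 12.

12 payments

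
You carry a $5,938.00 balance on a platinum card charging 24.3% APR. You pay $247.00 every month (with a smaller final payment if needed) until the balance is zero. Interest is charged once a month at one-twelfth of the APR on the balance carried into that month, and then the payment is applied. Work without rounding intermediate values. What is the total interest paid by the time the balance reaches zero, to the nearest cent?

Monthly rate r = 24.3%/12 = 2.025% = 0.02025.
Payoff takes n = ⌈−ln(1 − rB₀/P)/ln(1+r)⌉ = ⌈33.277⌉ = 34 payments; the last is $68.93.
Total paid = 33·$247.00 + $68.93 = $8,219.93.
Total interest = total paid − principal = $8,219.93 − $5,938.00 = $2,281.93.

$2,281.93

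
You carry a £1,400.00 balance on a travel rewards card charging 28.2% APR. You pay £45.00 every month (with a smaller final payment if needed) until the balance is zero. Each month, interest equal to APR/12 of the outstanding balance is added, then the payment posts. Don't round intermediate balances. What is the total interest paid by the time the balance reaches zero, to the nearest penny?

Monthly rate r = 28.2%/12 = 2.35% = 0.0235.
Payoff takes n = ⌈−ln(1 − rB₀/P)/ln(1+r)⌉ = ⌈56.546⌉ = 57 payments; the last is £24.70.
Total paid = 56·£45.00 + £24.70 = £2,544.70.
Total interest = total paid − principal = £2,544.70 − £1,400.00 = £1,144.70.

£1,144.70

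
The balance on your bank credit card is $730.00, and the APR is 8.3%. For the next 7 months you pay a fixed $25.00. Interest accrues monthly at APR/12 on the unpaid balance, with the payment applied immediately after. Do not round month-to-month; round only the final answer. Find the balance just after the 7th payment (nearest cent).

$587.41

Monthly rate r = 8.3%/12 = 0.691667% = 0.00691667.
Each month: B ← B·(1+r) − $25.00.
Month 1: interest $5.05; balance after payment $710.05.
Month 2: interest $4.91; balance after payment $689.96.
Month 3: interest $4.77; balance after payment $669.73.
Month 4: interest $4.63; balance after payment $649.36.
Month 5: interest $4.49; balance after payment $628.86.
Month 6: interest $4.35; balance after payment $608.21.
Month 7: interest $4.21; balance after payment $587.41.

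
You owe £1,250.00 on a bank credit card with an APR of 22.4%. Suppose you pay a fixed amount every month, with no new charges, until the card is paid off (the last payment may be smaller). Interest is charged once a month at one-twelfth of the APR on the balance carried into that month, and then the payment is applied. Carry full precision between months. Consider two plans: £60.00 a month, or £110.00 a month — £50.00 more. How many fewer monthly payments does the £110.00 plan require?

Monthly rate r = 22.4%/12 = 1.86667% = 0.0186667.
At £60.00/mo: n = ⌈−ln(1 − rB₀/P)/ln(1+r)⌉ = 27 payments (last £37.82); total interest = total paid − £1,250.00 = £347.82.
At £110.00/mo: 13 payments (last £98.09); total interest £168.09.
Payments saved = 27 − 13 = 14.

14 fewer payments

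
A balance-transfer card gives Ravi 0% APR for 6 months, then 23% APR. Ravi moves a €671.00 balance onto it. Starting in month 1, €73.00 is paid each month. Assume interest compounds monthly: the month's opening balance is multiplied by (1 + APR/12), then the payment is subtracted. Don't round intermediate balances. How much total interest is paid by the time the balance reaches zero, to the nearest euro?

Promo months 1–6 at r₀ = 0%/12 = 0; months 7+ at r₁ = 23%/12 = 0.0191667.
After month 6 (no interest yet): B = €671.00 − 6·€73.00 = €233.00.
Then at r₁ with €73.00/mo: n₂ = −ln(1 − r₁·B/P)/ln(1+r₁) ≈ 3.33 → 4 more payments.
Total paid = 9·€73.00 + €23.88 = €680.88; interest = €680.88 − €671.00 = €9.88.

€10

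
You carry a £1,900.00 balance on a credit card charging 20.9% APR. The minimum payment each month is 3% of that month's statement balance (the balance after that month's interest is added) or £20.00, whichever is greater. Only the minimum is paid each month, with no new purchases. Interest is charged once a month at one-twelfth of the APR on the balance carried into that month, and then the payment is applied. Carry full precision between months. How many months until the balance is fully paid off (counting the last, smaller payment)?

Monthly rate r = 20.9%/12 = 1.74167% = 0.0174167.
While 3% of the post-interest balance exceeds £20.00, each month B ← (B·(1+r))·(1 − 0.03), i.e. B shrinks by the factor (1+r)·0.97 = 0.98689.
This holds for months 1–81. Entering month 82 the balance is £652.64; 3% of the post-interest balance is now below £20.00, so the flat £20.00 minimum applies from here.
From month 82 a fixed £20.00 at rate r clears £652.64 in 49 more payments. Total: 81 + 49 = 130 months.

130 months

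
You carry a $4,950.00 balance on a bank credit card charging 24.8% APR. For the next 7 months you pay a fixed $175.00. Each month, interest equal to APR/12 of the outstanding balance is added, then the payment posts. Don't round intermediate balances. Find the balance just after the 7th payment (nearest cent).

Monthly rate r = 24.8%/12 = 2.06667% = 0.0206667.
Each month: B ← B·(1+r) − $175.00.
Month 1: interest $102.30; balance after payment $4,877.30.
Month 2: interest $100.80; balance after payment $4,803.10.
Month 3: interest $99.26; balance after payment $4,727.36.
Month 4: interest $97.70; balance after payment $4,650.06.
Month 5: interest $96.10; balance after payment $4,571.16.
Month 6: interest $94.47; balance after payment $4,490.63.
Month 7: interest $92.81; balance after payment $4,408.44.

$4,408.44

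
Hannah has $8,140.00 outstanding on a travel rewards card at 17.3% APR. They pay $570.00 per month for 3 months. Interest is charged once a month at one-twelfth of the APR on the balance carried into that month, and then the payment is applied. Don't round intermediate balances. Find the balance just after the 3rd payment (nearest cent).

Monthly rate r = 17.3%/12 = 1.44167% = 0.0144167.
Each month: B ← B·(1+r) − $570.00.
Month 1: interest $117.35; balance after payment $7,687.35.
Month 2: interest $110.83; balance after payment $7,228.18.
Month 3: interest $104.21; balance after payment $6,762.38.

$6,762.38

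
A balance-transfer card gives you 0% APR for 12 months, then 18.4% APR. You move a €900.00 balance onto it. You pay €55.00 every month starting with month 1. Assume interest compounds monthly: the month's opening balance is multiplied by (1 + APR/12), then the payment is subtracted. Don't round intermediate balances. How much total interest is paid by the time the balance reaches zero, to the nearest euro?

€10

Promo months 1–12 at r₀ = 0%/12 = 0; months 13+ at r₁ = 18.4%/12 = 0.0153333.
After month 12 (no interest yet): B = €900.00 − 12·€55.00 = €240.00.
Then at r₁ with €55.00/mo: n₂ = −ln(1 − r₁·B/P)/ln(1+r₁) ≈ 4.55 → 5 more payments.
Total paid = 16·€55.00 + €30.41 = €910.41; interest = €910.41 − €900.00 = €10.41.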